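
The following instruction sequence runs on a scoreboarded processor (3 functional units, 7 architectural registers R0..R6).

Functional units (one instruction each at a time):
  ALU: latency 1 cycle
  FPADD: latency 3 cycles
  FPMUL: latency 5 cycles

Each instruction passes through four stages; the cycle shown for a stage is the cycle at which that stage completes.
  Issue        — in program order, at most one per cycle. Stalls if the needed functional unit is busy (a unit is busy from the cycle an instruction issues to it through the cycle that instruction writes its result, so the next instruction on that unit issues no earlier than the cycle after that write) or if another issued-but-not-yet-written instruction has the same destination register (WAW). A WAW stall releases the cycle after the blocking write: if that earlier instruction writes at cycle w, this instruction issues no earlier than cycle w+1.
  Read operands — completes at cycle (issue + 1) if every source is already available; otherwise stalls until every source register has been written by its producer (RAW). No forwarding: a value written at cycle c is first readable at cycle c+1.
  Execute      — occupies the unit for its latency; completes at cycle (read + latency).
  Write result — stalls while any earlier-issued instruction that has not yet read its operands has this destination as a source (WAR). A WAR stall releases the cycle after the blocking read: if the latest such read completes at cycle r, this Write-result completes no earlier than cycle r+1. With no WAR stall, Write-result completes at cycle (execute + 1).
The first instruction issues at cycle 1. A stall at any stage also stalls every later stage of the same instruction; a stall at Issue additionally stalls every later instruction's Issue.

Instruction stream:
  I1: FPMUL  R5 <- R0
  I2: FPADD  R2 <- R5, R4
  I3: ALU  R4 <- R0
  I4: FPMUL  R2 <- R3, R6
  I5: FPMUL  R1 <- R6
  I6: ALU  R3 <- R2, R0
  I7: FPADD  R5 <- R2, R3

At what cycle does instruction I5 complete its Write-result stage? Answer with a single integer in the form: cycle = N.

1) issue 1, read 2, done 7, write 8
2) issue 2, read 9, done 12, write 13  <RAW R5: wait I1 write@8>
3) issue 3, read 4, done 5, write 10  <WAR R4: wait I2 read@9>
4) issue 14, read 15, done 20, write 21  <WAW R2: wait I2 write@13>
5) issue 22, read 23, done 28, write 29  <struct: FPMUL busy until I4 writes@21>
6) issue 23, read 24, done 25, write 26
7) issue 24, read 27, done 30, write 31  <RAW R3: wait I6 write@26>

cycle = 29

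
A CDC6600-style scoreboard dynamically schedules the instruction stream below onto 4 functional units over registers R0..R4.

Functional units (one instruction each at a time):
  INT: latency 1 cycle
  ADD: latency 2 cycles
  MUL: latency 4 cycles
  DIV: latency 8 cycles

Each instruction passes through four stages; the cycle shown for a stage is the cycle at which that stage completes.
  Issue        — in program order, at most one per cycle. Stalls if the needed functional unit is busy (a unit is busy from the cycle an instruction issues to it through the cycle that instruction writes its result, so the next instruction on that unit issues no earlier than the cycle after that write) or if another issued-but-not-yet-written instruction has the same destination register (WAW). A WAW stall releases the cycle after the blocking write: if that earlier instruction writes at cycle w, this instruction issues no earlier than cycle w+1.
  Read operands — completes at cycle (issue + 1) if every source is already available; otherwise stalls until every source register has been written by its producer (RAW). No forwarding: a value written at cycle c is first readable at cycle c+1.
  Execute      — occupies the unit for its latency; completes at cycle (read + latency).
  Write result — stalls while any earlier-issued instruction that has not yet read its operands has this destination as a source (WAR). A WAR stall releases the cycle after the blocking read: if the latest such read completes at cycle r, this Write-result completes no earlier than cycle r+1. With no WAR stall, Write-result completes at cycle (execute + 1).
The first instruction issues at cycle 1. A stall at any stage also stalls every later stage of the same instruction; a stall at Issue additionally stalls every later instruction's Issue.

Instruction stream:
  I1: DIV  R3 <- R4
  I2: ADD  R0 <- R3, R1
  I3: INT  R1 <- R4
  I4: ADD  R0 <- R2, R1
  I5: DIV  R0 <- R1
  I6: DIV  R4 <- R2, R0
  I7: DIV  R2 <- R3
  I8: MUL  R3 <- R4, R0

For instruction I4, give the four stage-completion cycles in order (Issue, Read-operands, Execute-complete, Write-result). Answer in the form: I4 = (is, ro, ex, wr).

I4 = (16, 17, 19, 20)

  I1 | 1 | 2 | 10 | 11
  I2 | 2 | 12 | 14 | 15   RAW R3: wait I1 write@11
  I3 | 3 | 4 | 5 | 13   WAR R1: wait I2 read@12
  I4 | 16 | 17 | 19 | 20   struct: ADD busy until I2 writes@15
  I5 | 21 | 22 | 30 | 31   WAW R0: wait I4 write@20
  I6 | 32 | 33 | 41 | 42   struct: DIV busy until I5 writes@31
  I7 | 43 | 44 | 52 | 53   struct: DIV busy until I6 writes@42
  I8 | 44 | 45 | 49 | 50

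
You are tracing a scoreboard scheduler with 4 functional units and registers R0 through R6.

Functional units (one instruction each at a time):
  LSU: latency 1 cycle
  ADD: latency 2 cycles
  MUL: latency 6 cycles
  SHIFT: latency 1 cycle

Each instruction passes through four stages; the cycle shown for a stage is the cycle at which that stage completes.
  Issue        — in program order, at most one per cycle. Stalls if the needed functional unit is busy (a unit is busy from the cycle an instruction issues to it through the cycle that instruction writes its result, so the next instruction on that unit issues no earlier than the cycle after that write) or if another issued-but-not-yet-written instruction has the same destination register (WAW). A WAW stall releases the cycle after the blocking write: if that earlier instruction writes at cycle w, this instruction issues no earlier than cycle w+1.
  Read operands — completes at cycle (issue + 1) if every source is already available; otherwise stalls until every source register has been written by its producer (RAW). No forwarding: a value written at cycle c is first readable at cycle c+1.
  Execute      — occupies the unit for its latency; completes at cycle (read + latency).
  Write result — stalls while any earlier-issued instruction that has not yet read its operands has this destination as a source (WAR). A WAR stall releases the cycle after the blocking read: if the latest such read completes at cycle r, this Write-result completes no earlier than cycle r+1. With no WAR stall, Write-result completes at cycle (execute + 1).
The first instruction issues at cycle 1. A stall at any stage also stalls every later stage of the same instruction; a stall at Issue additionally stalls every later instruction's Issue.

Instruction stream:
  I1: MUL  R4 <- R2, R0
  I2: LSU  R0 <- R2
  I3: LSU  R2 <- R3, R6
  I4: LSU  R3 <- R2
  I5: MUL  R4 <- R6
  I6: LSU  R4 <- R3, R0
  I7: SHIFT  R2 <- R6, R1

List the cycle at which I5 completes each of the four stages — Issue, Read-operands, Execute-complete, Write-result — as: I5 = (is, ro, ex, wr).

I1: IS=1 RO=2 EX=8 WR=9
I2: IS=2 RO=3 EX=4 WR=5
I3: IS=6 RO=7 EX=8 WR=9  [struct: LSU busy until I2 writes@5]
I4: IS=10 RO=11 EX=12 WR=13  [struct: LSU busy until I3 writes@9]
I5: IS=11 RO=12 EX=18 WR=19
I6: IS=20 RO=21 EX=22 WR=23  [WAW R4: wait I5 write@19]
I7: IS=21 RO=22 EX=23 WR=24

I5 = (11, 12, 18, 19)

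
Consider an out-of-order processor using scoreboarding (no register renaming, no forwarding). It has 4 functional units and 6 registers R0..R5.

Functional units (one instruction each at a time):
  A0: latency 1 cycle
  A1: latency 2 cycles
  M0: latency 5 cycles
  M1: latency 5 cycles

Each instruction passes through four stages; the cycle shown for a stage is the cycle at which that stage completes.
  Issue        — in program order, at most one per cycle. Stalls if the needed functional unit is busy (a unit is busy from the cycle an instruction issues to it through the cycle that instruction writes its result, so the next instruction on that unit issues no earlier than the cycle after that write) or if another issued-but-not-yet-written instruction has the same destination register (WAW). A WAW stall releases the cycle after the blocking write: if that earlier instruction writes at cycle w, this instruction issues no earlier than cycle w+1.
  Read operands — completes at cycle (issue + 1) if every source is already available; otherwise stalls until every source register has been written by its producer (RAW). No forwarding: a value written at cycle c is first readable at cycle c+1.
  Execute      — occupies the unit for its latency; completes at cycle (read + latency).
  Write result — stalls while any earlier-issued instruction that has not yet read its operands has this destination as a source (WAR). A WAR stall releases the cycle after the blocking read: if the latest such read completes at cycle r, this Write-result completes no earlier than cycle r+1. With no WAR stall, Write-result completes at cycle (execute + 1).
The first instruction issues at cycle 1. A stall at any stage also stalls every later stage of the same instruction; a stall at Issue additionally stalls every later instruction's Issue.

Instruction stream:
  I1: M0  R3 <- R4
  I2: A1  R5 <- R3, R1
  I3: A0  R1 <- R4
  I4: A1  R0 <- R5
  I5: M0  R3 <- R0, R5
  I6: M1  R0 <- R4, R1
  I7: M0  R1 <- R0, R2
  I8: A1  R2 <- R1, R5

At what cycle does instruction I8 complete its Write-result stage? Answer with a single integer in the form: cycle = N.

cycle = 36

c1: I1 dispatched to M0
c2: I1 operands ready; I2 dispatched to A1
c3: I3 dispatched to A0
c4: I3 operands ready
c5: I3 complete
c7: I1 complete
c8: R3←I1
c9: I2 operands ready
c10: R1←I3
c11: I2 complete
c12: R5←I2
c13: I4 dispatched to A1
c14: I4 operands ready; I5 dispatched to M0
c16: I4 complete
c17: R0←I4
c18: I5 operands ready; I6 dispatched to M1
c19: I6 operands ready
c23: I5 complete
c24: R3←I5; I6 complete
c25: R0←I6; I7 dispatched to M0
c26: I7 operands ready; I8 dispatched to A1
c31: I7 complete
c32: R1←I7
c33: I8 operands ready
c35: I8 complete
c36: R2←I8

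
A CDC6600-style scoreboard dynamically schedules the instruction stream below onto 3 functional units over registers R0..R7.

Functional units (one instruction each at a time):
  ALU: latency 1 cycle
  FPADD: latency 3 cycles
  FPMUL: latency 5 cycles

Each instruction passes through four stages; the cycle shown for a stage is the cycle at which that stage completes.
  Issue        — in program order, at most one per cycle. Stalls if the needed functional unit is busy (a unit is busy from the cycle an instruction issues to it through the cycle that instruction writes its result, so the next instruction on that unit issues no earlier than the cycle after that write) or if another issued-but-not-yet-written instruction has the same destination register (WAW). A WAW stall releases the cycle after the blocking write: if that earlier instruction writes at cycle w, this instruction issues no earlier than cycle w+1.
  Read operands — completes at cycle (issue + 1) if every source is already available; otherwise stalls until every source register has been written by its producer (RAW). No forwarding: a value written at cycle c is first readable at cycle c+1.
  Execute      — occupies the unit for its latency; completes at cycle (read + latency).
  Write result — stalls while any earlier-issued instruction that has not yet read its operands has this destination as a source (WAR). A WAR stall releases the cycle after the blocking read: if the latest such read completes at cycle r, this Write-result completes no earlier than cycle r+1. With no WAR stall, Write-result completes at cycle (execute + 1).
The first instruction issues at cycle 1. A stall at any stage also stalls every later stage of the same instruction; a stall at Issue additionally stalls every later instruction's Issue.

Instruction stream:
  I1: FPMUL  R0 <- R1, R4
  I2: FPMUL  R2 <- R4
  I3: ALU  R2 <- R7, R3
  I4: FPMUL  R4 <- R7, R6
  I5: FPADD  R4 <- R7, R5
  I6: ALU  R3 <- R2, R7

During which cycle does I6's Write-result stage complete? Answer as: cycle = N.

cycle = 30

t=1  I1→FPMUL
t=2  I1 RO
t=7  I1 EX
t=8  I1 WR R0
t=9  I2→FPMUL
t=10  I2 RO
t=15  I2 EX
t=16  I2 WR R2
t=17  I3→ALU
t=18  I3 RO · I4→FPMUL
t=19  I3 EX · I4 RO
t=20  I3 WR R2
t=24  I4 EX
t=25  I4 WR R4
t=26  I5→FPADD
t=27  I5 RO · I6→ALU
t=28  I6 RO
t=29  I6 EX
t=30  I5 EX · I6 WR R3
t=31  I5 WR R4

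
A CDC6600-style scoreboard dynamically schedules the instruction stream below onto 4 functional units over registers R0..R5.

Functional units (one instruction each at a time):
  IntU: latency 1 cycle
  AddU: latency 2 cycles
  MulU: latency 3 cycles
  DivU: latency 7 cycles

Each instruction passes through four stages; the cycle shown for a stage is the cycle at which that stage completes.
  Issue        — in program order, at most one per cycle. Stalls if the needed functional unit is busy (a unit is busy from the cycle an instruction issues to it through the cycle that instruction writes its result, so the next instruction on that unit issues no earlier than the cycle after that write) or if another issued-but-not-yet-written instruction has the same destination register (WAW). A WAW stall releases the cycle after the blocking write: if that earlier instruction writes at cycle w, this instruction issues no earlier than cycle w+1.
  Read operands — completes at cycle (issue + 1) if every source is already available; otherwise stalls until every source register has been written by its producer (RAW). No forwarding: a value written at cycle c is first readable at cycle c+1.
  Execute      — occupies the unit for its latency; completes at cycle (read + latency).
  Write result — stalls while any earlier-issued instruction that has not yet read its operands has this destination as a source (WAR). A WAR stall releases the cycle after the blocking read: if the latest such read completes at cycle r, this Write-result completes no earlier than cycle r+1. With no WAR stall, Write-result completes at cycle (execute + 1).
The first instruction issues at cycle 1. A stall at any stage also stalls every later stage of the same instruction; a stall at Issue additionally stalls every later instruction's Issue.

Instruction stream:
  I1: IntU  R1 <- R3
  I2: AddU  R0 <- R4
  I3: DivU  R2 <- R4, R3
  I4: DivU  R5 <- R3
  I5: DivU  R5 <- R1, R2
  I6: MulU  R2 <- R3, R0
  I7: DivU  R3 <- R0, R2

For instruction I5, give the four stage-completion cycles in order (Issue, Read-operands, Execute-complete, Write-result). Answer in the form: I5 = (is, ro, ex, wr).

I5 = (23, 24, 31, 32)

I1  is:1  ro:2  ex:3  wr:4
I2  is:2  ro:3  ex:5  wr:6
I3  is:3  ro:4  ex:11  wr:12
I4  is:13  ro:14  ex:21  wr:22  — struct: DivU busy until I3 writes@12
I5  is:23  ro:24  ex:31  wr:32  — struct: DivU busy until I4 writes@22
I6  is:24  ro:25  ex:28  wr:29
I7  is:33  ro:34  ex:41  wr:42  — struct: DivU busy until I5 writes@32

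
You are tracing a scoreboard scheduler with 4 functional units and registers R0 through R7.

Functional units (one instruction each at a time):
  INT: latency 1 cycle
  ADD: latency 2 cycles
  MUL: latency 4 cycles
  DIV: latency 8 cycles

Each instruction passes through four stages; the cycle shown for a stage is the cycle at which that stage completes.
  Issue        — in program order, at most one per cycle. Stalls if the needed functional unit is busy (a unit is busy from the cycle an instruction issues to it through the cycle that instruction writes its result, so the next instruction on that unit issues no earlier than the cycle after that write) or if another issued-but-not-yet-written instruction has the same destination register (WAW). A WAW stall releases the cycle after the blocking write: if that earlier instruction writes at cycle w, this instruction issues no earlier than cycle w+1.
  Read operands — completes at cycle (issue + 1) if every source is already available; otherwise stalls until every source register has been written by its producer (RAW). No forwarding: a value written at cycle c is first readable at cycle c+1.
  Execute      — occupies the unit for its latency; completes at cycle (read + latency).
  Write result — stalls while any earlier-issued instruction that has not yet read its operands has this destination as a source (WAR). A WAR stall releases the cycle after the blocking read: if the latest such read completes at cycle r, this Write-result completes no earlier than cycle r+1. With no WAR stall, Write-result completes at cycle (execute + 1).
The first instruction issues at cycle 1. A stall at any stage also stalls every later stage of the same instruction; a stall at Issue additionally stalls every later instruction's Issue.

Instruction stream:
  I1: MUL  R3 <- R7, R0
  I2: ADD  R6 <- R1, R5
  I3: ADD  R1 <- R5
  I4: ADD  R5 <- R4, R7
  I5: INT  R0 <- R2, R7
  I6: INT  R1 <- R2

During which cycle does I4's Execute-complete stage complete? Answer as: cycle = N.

cycle 1: I1→MUL
cycle 2: I1 RO · I2→ADD
cycle 3: I2 RO
cycle 5: I2 EX
cycle 6: I1 EX · I2 WR R6
cycle 7: I1 WR R3 · I3→ADD
cycle 8: I3 RO
cycle 10: I3 EX
cycle 11: I3 WR R1
cycle 12: I4→ADD
cycle 13: I4 RO · I5→INT
cycle 14: I5 RO
cycle 15: I4 EX · I5 EX
cycle 16: I4 WR R5 · I5 WR R0
cycle 17: I6→INT
cycle 18: I6 RO
cycle 19: I6 EX
cycle 20: I6 WR R1

cycle = 15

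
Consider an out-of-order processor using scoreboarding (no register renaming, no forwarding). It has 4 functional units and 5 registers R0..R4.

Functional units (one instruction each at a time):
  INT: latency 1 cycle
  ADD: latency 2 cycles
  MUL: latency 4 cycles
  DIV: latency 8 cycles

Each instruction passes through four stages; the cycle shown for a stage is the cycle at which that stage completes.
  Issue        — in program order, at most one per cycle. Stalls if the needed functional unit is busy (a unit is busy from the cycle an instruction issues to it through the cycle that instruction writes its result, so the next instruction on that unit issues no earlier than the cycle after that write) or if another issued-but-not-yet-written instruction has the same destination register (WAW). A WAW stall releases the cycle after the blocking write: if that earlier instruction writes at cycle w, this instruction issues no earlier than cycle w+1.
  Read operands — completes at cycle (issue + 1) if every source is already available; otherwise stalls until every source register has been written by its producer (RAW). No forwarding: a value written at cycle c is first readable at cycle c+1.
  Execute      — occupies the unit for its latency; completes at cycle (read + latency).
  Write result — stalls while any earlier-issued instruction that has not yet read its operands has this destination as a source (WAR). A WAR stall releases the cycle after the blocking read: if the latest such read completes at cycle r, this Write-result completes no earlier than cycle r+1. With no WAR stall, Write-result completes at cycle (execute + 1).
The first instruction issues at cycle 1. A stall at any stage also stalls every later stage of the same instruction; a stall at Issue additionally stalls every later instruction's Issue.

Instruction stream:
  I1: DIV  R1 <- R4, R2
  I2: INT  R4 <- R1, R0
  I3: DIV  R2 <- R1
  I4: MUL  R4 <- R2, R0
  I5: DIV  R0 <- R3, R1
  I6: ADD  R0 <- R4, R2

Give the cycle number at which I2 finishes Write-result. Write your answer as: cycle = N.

  I1 | 1 | 2 | 10 | 11
  I2 | 2 | 12 | 13 | 14   RAW R1: wait I1 write@11
  I3 | 12 | 13 | 21 | 22   struct: DIV busy until I1 writes@11
  I4 | 15 | 23 | 27 | 28   WAW R4: wait I2 write@14 · RAW R2: wait I3 write@22
  I5 | 23 | 24 | 32 | 33   struct: DIV busy until I3 writes@22
  I6 | 34 | 35 | 37 | 38   WAW R0: wait I5 write@33

cycle = 14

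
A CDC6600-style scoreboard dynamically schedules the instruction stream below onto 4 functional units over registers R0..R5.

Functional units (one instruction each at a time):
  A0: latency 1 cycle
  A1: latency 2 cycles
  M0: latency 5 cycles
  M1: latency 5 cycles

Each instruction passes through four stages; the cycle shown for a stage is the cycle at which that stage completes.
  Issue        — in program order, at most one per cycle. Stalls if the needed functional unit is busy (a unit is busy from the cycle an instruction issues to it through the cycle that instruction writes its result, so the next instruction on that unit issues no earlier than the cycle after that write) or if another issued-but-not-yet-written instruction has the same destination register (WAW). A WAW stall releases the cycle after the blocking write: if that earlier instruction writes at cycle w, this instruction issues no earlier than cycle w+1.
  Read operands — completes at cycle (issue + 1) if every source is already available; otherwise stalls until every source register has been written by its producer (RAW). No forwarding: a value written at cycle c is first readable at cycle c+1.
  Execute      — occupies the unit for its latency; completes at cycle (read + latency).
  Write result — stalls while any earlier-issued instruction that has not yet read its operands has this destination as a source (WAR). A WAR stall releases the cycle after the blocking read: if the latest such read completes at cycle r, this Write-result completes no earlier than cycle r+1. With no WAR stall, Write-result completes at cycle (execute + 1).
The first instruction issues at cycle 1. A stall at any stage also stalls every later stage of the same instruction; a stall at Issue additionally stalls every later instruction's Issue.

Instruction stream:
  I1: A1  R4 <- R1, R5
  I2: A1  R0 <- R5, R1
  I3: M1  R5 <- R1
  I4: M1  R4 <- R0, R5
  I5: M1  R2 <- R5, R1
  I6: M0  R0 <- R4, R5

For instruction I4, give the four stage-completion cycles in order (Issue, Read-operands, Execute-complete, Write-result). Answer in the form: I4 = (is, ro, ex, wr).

I1 -> (1, 2, 4, 5)
I2 -> (6, 7, 9, 10)  // struct: A1 busy until I1 writes@5
I3 -> (7, 8, 13, 14)
I4 -> (15, 16, 21, 22)  // struct: M1 busy until I3 writes@14
I5 -> (23, 24, 29, 30)  // struct: M1 busy until I4 writes@22
I6 -> (24, 25, 30, 31)

I4 = (15, 16, 21, 22)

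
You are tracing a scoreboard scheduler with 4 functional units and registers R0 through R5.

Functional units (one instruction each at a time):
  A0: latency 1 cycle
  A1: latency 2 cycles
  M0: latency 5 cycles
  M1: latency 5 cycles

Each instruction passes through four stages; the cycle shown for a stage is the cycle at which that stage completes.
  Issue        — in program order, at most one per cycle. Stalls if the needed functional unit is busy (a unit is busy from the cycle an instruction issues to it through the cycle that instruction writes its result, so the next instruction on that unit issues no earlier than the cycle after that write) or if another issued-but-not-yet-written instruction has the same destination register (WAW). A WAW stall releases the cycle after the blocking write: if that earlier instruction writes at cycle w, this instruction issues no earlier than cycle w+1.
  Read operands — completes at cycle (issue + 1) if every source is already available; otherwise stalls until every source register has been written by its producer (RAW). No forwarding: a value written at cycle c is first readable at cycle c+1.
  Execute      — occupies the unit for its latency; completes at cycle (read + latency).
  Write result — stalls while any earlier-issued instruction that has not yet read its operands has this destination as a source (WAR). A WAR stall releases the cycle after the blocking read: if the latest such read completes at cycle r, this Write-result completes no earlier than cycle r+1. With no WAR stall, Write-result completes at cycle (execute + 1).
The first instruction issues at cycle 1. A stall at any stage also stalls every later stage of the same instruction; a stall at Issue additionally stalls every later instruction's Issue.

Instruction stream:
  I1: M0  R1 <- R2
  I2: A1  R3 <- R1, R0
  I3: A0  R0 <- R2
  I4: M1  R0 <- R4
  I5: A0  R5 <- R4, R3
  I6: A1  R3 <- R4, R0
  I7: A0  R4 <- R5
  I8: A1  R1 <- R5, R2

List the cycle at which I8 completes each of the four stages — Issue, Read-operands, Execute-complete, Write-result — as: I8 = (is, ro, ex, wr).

c1: I1→M0
c2: I1 RO, I2→A1
c3: I3→A0
c4: I3 RO
c5: I3 EX
c7: I1 EX
c8: I1 WR R1
c9: I2 RO
c10: I3 WR R0
c11: I2 EX, I4→M1
c12: I2 WR R3, I4 RO, I5→A0
c13: I5 RO, I6→A1
c14: I5 EX
c15: I5 WR R5
c16: I7→A0
c17: I4 EX, I7 RO
c18: I4 WR R0, I7 EX
c19: I6 RO
c20: I7 WR R4
c21: I6 EX
c22: I6 WR R3
c23: I8→A1
c24: I8 RO
c26: I8 EX
c27: I8 WR R1

I8 = (23, 24, 26, 27)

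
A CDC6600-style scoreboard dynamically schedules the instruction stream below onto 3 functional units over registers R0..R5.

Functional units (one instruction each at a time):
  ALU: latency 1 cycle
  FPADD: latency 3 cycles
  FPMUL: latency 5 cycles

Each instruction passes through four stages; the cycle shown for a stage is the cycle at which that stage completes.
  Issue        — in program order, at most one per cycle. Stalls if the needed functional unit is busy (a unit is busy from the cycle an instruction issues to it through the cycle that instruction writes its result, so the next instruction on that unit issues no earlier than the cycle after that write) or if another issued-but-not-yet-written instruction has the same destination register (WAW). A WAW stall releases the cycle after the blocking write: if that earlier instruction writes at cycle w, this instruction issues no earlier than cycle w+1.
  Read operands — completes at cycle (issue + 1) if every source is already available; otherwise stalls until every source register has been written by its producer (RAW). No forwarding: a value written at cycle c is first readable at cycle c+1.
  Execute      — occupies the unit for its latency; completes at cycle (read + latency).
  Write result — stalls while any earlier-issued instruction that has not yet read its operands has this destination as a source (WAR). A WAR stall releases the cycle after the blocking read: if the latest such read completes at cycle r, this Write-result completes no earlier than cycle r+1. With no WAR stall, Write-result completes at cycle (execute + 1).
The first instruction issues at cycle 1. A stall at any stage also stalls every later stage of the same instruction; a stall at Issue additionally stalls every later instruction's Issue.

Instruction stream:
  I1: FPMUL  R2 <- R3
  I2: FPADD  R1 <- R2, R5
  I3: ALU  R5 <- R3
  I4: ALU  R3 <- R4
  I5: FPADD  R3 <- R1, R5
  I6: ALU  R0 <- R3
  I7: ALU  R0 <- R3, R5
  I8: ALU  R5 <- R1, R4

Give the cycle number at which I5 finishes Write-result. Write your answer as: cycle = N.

t=1  issue I1 (FPMUL)
t=2  I1 read-ops; issue I2 (FPADD)
t=3  issue I3 (ALU)
t=4  I3 read-ops
t=5  I3 finished on ALU
t=7  I1 finished on FPMUL
t=8  I1→R2
t=9  I2 read-ops
t=10  I3→R5
t=11  issue I4 (ALU)
t=12  I2 finished on FPADD; I4 read-ops
t=13  I2→R1; I4 finished on ALU
t=14  I4→R3
t=15  issue I5 (FPADD)
t=16  I5 read-ops; issue I6 (ALU)
t=19  I5 finished on FPADD
t=20  I5→R3
t=21  I6 read-ops
t=22  I6 finished on ALU
t=23  I6→R0
t=24  issue I7 (ALU)
t=25  I7 read-ops
t=26  I7 finished on ALU
t=27  I7→R0
t=28  issue I8 (ALU)
t=29  I8 read-ops
t=30  I8 finished on ALU
t=31  I8→R5

cycle = 20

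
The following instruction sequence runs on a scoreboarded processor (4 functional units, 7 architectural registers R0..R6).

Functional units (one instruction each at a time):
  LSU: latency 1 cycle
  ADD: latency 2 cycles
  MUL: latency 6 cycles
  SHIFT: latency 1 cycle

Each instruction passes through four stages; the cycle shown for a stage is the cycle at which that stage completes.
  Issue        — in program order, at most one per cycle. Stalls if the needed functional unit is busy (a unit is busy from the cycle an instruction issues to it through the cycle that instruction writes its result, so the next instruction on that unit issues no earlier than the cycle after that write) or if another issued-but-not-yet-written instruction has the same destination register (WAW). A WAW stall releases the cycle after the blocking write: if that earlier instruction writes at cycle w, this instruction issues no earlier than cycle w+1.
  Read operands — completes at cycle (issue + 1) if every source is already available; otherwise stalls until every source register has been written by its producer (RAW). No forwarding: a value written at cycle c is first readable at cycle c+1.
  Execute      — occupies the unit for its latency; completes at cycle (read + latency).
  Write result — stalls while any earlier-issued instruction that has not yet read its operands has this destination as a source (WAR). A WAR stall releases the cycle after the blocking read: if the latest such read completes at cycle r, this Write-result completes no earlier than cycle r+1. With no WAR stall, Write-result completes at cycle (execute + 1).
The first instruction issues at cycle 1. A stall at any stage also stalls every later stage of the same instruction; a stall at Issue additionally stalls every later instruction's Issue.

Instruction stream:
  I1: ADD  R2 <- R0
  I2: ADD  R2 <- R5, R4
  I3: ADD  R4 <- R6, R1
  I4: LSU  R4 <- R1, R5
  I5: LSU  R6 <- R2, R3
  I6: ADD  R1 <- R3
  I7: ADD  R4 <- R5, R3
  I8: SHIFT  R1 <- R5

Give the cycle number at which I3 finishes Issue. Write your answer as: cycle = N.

1) issue 1, read 2, done 4, write 5
2) issue 6, read 7, done 9, write 10  <struct: ADD busy until I1 writes@5>
3) issue 11, read 12, done 14, write 15  <struct: ADD busy until I2 writes@10>
4) issue 16, read 17, done 18, write 19  <WAW R4: wait I3 write@15>
5) issue 20, read 21, done 22, write 23  <struct: LSU busy until I4 writes@19>
6) issue 21, read 22, done 24, write 25
7) issue 26, read 27, done 29, write 30  <struct: ADD busy until I6 writes@25>
8) issue 27, read 28, done 29, write 30

cycle = 11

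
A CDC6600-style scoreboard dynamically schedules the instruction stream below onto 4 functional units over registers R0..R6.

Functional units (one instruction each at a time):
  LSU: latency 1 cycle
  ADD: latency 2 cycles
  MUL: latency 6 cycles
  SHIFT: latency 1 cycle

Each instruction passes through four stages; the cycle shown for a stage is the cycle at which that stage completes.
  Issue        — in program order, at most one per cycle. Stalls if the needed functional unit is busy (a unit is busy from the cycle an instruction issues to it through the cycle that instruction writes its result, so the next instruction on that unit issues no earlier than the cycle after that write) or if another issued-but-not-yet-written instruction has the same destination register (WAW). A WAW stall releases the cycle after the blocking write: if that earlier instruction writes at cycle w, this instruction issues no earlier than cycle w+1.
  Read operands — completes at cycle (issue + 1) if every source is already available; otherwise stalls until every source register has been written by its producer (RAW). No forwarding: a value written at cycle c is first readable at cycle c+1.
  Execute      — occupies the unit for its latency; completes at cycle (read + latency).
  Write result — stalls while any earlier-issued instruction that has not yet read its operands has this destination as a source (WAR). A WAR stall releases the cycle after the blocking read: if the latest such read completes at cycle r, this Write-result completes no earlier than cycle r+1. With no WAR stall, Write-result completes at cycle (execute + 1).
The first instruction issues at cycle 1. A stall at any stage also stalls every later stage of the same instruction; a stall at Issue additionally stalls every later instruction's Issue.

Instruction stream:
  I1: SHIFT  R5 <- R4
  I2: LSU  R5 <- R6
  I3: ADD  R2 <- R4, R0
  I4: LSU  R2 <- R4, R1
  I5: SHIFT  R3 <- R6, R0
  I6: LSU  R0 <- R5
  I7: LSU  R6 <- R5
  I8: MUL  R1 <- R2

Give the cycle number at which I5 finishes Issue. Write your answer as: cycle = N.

[1] I1 issues→SHIFT
[2] I1 reads
[3] I1 exec-done
[4] I1 writes R5
[5] I2 issues→LSU
[6] I2 reads, I3 issues→ADD
[7] I2 exec-done, I3 reads
[8] I2 writes R5
[9] I3 exec-done
[10] I3 writes R2
[11] I4 issues→LSU
[12] I4 reads, I5 issues→SHIFT
[13] I4 exec-done, I5 reads
[14] I4 writes R2, I5 exec-done
[15] I5 writes R3, I6 issues→LSU
[16] I6 reads
[17] I6 exec-done
[18] I6 writes R0
[19] I7 issues→LSU
[20] I7 reads, I8 issues→MUL
[21] I7 exec-done, I8 reads
[22] I7 writes R6
[27] I8 exec-done
[28] I8 writes R1

cycle = 12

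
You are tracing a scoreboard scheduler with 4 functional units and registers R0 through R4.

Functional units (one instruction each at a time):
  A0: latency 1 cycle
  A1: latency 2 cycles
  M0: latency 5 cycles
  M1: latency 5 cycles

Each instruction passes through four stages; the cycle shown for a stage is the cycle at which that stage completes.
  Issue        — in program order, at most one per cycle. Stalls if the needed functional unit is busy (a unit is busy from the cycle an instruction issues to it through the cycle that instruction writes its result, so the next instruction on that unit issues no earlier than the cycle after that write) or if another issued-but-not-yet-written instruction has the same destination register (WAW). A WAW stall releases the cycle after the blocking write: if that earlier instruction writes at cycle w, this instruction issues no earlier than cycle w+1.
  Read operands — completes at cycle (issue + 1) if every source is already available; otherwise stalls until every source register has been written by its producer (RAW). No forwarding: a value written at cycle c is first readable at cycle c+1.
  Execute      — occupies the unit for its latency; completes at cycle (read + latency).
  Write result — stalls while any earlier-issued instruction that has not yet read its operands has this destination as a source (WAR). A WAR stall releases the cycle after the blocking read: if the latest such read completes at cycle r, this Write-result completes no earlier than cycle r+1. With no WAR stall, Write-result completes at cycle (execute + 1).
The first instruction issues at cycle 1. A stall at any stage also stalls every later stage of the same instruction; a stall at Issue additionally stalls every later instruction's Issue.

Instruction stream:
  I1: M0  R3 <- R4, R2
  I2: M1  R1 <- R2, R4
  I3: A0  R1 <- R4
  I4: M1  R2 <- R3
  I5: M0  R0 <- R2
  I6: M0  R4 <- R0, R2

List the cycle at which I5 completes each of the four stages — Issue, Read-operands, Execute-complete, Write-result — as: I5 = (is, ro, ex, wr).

I5 = (12, 19, 24, 25)

c1: I1→M0
c2: I1 RO, I2→M1
c3: I2 RO
c7: I1 EX
c8: I1 WR R3, I2 EX
c9: I2 WR R1
c10: I3→A0
c11: I3 RO, I4→M1
c12: I3 EX, I4 RO, I5→M0
c13: I3 WR R1
c17: I4 EX
c18: I4 WR R2
c19: I5 RO
c24: I5 EX
c25: I5 WR R0
c26: I6→M0
c27: I6 RO
c32: I6 EX
c33: I6 WR R4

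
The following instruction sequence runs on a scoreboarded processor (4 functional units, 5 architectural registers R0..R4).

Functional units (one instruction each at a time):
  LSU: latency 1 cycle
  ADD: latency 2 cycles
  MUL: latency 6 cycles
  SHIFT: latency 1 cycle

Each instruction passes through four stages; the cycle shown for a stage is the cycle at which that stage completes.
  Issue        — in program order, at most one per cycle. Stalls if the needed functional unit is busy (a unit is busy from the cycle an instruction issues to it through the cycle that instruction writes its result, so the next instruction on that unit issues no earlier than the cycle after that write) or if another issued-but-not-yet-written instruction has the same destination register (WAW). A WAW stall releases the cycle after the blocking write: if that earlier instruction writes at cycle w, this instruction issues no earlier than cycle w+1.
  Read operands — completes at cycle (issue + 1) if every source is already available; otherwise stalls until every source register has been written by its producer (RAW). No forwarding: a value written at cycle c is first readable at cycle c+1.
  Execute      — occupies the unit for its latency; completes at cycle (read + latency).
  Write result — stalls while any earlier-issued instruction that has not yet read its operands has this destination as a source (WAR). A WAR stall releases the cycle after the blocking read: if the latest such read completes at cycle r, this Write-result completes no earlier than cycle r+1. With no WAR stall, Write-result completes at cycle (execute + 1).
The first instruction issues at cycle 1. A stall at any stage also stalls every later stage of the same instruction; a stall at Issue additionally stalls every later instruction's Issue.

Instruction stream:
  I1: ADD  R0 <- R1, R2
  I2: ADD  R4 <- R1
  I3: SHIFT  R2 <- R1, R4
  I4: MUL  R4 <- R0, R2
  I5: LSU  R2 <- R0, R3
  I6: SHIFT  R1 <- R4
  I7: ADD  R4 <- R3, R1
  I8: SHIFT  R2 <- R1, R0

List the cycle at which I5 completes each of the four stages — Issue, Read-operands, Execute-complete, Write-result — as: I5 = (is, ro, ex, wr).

I5 = (14, 15, 16, 17)

[1] I1 dispatched to ADD
[2] I1 operands ready
[4] I1 complete
[5] R0←I1
[6] I2 dispatched to ADD
[7] I2 operands ready · I3 dispatched to SHIFT
[9] I2 complete
[10] R4←I2
[11] I3 operands ready · I4 dispatched to MUL
[12] I3 complete
[13] R2←I3
[14] I4 operands ready · I5 dispatched to LSU
[15] I5 operands ready · I6 dispatched to SHIFT
[16] I5 complete
[17] R2←I5
[20] I4 complete
[21] R4←I4
[22] I6 operands ready · I7 dispatched to ADD
[23] I6 complete
[24] R1←I6
[25] I7 operands ready · I8 dispatched to SHIFT
[26] I8 operands ready
[27] I7 complete · I8 complete
[28] R4←I7 · R2←I8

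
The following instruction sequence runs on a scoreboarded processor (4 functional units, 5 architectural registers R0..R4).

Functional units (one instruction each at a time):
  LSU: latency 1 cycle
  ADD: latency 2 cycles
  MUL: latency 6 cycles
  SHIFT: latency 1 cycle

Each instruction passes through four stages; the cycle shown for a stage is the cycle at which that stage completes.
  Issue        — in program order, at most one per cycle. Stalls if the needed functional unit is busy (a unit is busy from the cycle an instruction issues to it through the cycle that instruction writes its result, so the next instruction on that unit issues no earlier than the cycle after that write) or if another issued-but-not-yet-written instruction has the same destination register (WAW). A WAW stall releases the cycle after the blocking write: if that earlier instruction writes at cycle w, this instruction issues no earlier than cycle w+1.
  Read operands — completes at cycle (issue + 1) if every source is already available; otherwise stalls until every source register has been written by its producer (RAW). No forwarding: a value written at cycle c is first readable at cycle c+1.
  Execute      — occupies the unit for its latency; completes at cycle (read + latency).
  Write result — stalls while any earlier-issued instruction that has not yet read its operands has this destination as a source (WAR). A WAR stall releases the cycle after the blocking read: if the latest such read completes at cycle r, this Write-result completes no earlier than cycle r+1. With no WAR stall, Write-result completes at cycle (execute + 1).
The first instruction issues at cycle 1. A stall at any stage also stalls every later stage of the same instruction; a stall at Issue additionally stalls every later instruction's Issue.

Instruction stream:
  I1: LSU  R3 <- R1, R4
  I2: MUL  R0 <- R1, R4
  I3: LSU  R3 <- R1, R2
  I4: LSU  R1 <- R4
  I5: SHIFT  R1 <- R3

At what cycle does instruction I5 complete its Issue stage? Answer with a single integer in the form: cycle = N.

cycle = 13

I1: IS=1 RO=2 EX=3 WR=4
I2: IS=2 RO=3 EX=9 WR=10
I3: IS=5 RO=6 EX=7 WR=8  [struct: LSU busy until I1 writes@4]
I4: IS=9 RO=10 EX=11 WR=12  [struct: LSU busy until I3 writes@8]
I5: IS=13 RO=14 EX=15 WR=16  [WAW R1: wait I4 write@12]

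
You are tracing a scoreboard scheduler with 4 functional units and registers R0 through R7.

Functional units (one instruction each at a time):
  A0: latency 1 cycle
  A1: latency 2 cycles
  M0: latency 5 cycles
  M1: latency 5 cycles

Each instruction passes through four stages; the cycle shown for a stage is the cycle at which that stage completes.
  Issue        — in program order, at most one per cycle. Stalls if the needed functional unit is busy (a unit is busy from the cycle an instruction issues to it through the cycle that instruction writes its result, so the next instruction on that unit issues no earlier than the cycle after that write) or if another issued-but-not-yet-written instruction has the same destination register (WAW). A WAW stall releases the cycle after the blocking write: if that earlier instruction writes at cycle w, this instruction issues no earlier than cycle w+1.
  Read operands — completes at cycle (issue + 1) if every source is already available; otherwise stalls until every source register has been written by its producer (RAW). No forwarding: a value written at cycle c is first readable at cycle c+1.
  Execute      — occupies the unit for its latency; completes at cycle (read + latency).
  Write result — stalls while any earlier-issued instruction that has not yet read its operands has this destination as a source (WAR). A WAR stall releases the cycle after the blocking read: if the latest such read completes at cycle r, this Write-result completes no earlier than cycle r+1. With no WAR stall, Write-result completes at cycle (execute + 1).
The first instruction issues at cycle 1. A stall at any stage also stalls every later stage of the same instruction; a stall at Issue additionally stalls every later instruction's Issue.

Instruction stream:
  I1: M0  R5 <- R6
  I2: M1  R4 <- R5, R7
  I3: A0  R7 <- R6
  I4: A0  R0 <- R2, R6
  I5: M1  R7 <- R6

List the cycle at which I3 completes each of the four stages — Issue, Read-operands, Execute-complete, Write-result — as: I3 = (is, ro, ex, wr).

I3 = (3, 4, 5, 10)

I1 -> (1, 2, 7, 8)
I2 -> (2, 9, 14, 15)  // RAW R5: wait I1 write@8
I3 -> (3, 4, 5, 10)  // WAR R7: wait I2 read@9
I4 -> (11, 12, 13, 14)  // struct: A0 busy until I3 writes@10
I5 -> (16, 17, 22, 23)  // struct: M1 busy until I2 writes@15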